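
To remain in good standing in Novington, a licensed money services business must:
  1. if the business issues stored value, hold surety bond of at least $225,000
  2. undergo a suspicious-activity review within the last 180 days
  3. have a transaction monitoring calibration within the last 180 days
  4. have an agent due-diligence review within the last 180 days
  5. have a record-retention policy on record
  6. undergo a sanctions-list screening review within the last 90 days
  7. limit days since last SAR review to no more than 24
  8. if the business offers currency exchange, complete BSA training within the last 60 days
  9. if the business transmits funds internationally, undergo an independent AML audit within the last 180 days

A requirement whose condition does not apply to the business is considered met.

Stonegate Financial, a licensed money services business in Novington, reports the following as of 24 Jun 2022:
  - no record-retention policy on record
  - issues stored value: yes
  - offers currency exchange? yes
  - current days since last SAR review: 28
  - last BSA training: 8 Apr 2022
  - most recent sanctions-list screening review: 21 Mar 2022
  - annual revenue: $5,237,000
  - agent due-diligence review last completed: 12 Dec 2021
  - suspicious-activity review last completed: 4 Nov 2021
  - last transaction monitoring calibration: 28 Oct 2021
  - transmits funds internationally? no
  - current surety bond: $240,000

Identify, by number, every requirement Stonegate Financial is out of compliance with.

2, 3, 4, 5, 6, 7, 8

1. condition 'issues stored value' holds; surety bond $240,000 ≥ $225,000 → met
2. suspicious-activity review 232 days ago vs limit 180 → not met
3. transaction monitoring calibration 239 days ago vs limit 180 → not met
4. agent due-diligence review 194 days ago vs limit 180 → not met
5. record-retention policy absent → not met
6. sanctions-list screening review 95 days ago vs limit 90 → not met
7. days since last SAR review 28 > 24 → not met
8. condition 'offers currency exchange' holds; BSA training 77 days ago vs limit 60 → not met
9. condition 'transmits funds internationally' does not hold → requirement n/a → met
Not met: 2, 3, 4, 5, 6, 7, 8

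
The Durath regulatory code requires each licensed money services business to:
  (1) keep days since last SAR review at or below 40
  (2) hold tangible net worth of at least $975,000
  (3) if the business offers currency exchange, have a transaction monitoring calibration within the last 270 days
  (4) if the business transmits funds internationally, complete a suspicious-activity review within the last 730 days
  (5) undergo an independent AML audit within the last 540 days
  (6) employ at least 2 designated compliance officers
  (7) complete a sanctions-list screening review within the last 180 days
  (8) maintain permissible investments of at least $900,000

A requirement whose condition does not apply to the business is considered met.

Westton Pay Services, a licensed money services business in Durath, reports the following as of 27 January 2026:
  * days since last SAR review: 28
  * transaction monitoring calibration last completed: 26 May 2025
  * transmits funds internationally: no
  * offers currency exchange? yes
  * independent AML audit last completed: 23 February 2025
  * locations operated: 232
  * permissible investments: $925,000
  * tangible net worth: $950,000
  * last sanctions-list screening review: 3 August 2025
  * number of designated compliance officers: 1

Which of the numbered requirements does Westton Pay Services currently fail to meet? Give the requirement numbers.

1. days since last SAR review 28 ≤ 40 → met
2. tangible net worth $950,000 < $975,000 → not met
3. condition 'offers currency exchange' holds; transaction monitoring calibration 246 days ago vs limit 270 → met
4. condition 'transmits funds internationally' does not hold → requirement n/a → met
5. independent AML audit 338 days ago vs limit 540 → met
6. designated compliance officers 1 < 2 → not met
7. sanctions-list screening review 177 days ago vs limit 180 → met
8. permissible investments $925,000 ≥ $900,000 → met
Not met: 2, 6

2, 6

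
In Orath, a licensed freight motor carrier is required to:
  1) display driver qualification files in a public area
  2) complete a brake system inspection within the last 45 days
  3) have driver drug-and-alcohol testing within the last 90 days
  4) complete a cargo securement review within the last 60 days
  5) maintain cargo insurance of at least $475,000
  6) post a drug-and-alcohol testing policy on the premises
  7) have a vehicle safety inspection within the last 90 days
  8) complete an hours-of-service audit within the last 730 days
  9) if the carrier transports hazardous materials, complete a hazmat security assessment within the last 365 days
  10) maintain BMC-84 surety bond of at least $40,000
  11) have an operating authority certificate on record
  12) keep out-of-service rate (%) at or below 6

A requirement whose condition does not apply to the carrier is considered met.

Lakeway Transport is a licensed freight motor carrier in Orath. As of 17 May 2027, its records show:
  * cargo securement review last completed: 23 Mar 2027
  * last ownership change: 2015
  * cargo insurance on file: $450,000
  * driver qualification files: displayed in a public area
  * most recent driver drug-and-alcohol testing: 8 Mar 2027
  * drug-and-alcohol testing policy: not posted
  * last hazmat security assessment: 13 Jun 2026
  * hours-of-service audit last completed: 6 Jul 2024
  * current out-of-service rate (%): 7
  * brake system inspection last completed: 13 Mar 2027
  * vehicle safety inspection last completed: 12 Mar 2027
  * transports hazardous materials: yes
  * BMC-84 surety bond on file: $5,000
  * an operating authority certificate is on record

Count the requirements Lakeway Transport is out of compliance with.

1. driver qualification files present → met
2. brake system inspection 65 days ago vs limit 45 → not met
3. driver drug-and-alcohol testing 70 days ago vs limit 90 → met
4. cargo securement review 55 days ago vs limit 60 → met
5. cargo insurance $450,000 < $475,000 → not met
6. drug-and-alcohol testing policy absent → not met
7. vehicle safety inspection 66 days ago vs limit 90 → met
8. hours-of-service audit 1045 days ago vs limit 730 → not met
9. condition 'transports hazardous materials' holds; hazmat security assessment 338 days ago vs limit 365 → met
10. BMC-84 surety bond $5,000 < $40,000 → not met
11. operating authority certificate present → met
12. out-of-service rate (%) 7 > 6 → not met
Not met: 6 of 12

6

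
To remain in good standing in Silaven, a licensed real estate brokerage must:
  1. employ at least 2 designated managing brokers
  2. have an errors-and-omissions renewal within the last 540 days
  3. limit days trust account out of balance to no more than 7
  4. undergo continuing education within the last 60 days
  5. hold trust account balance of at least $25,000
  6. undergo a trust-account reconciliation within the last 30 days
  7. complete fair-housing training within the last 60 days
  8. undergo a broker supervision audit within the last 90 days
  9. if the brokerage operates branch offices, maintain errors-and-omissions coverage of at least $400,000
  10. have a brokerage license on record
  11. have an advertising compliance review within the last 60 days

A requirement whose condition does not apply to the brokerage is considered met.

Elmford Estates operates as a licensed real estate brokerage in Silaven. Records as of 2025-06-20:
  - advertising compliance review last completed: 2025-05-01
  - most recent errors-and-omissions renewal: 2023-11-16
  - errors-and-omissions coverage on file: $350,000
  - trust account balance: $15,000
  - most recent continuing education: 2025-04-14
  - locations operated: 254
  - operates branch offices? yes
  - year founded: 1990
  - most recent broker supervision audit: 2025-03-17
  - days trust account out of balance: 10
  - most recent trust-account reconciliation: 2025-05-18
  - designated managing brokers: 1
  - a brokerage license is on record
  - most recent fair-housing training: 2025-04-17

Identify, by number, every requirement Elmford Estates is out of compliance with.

1, 2, 3, 4, 5, 6, 7, 8, 9

1. designated managing brokers 1 < 2 → not met
2. errors-and-omissions renewal 582 days ago vs limit 540 → not met
3. days trust account out of balance 10 > 7 → not met
4. continuing education 67 days ago vs limit 60 → not met
5. trust account balance $15,000 < $25,000 → not met
6. trust-account reconciliation 33 days ago vs limit 30 → not met
7. fair-housing training 64 days ago vs limit 60 → not met
8. broker supervision audit 95 days ago vs limit 90 → not met
9. condition 'operates branch offices' holds; errors-and-omissions coverage $350,000 < $400,000 → not met
10. brokerage license present → met
11. advertising compliance review 50 days ago vs limit 60 → met
Not met: 1, 2, 3, 4, 5, 6, 7, 8, 9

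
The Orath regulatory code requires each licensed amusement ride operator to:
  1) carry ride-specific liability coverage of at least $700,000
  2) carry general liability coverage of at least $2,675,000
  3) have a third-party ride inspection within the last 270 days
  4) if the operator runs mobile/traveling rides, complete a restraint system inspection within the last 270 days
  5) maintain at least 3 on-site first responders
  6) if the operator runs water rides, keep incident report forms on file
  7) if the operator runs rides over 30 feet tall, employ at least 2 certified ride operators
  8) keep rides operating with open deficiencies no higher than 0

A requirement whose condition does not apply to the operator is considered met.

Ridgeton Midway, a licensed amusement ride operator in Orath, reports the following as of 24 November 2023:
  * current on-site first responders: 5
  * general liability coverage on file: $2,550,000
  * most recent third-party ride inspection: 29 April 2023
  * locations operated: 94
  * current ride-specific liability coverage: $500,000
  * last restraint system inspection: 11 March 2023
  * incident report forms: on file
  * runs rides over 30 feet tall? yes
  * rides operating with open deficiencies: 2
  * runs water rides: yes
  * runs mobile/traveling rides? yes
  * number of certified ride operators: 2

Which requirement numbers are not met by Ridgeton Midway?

1, 2, 8

1. ride-specific liability coverage $500,000 < $700,000 → not met
2. general liability coverage $2,550,000 < $2,675,000 → not met
3. third-party ride inspection 209 days ago vs limit 270 → met
4. condition 'runs mobile/traveling rides' holds; restraint system inspection 258 days ago vs limit 270 → met
5. on-site first responders 5 ≥ 3 → met
6. condition 'runs water rides' holds; incident report forms present → met
7. condition 'runs rides over 30 feet tall' holds; certified ride operators 2 ≥ 2 → met
8. rides operating with open deficiencies 2 > 0 → not met
Not met: 1, 2, 8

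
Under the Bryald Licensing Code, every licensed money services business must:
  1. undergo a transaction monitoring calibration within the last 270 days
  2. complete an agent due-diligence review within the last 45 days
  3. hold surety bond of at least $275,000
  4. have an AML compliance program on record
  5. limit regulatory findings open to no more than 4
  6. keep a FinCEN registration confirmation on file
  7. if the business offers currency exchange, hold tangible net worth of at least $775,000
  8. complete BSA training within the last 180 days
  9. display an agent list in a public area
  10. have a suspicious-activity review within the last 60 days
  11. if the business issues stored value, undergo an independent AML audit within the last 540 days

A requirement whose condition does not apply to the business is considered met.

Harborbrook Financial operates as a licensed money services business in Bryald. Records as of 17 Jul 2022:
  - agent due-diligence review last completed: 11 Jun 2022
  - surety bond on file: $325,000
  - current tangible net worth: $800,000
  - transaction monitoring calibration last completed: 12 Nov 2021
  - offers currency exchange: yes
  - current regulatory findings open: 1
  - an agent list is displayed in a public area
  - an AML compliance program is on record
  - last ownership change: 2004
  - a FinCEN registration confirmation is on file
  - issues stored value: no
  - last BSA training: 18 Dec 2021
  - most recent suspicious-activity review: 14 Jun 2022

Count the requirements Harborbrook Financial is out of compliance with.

1

1. transaction monitoring calibration 247 days ago vs limit 270 → met
2. agent due-diligence review 36 days ago vs limit 45 → met
3. surety bond $325,000 ≥ $275,000 → met
4. AML compliance program present → met
5. regulatory findings open 1 ≤ 4 → met
6. FinCEN registration confirmation present → met
7. condition 'offers currency exchange' holds; tangible net worth $800,000 ≥ $775,000 → met
8. BSA training 211 days ago vs limit 180 → not met
9. agent list present → met
10. suspicious-activity review 33 days ago vs limit 60 → met
11. condition 'issues stored value' does not hold → requirement n/a → met
Not met: 1 of 11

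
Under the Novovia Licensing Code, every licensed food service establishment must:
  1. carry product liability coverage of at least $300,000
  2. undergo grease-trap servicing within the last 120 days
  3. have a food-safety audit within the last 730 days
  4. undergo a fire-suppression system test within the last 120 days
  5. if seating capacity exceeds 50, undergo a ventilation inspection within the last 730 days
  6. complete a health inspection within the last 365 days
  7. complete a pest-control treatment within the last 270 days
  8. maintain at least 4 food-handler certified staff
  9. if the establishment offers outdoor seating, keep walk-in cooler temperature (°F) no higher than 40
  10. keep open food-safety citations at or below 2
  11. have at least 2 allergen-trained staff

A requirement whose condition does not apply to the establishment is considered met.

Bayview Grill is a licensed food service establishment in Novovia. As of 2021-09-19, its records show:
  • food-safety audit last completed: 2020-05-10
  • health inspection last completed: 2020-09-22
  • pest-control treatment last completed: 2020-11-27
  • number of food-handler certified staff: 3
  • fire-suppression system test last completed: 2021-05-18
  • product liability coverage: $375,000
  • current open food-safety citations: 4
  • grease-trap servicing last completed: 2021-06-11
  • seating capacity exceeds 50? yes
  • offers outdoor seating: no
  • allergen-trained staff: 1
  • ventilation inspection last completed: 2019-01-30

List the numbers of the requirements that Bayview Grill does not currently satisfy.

4, 5, 7, 8, 10, 11

1. product liability coverage $375,000 ≥ $300,000 → met
2. grease-trap servicing 100 days ago vs limit 120 → met
3. food-safety audit 497 days ago vs limit 730 → met
4. fire-suppression system test 124 days ago vs limit 120 → not met
5. condition 'seating capacity exceeds 50' holds; ventilation inspection 963 days ago vs limit 730 → not met
6. health inspection 362 days ago vs limit 365 → met
7. pest-control treatment 296 days ago vs limit 270 → not met
8. food-handler certified staff 3 < 4 → not met
9. condition 'offers outdoor seating' does not hold → requirement n/a → met
10. open food-safety citations 4 > 2 → not met
11. allergen-trained staff 1 < 2 → not met
Not met: 4, 5, 7, 8, 10, 11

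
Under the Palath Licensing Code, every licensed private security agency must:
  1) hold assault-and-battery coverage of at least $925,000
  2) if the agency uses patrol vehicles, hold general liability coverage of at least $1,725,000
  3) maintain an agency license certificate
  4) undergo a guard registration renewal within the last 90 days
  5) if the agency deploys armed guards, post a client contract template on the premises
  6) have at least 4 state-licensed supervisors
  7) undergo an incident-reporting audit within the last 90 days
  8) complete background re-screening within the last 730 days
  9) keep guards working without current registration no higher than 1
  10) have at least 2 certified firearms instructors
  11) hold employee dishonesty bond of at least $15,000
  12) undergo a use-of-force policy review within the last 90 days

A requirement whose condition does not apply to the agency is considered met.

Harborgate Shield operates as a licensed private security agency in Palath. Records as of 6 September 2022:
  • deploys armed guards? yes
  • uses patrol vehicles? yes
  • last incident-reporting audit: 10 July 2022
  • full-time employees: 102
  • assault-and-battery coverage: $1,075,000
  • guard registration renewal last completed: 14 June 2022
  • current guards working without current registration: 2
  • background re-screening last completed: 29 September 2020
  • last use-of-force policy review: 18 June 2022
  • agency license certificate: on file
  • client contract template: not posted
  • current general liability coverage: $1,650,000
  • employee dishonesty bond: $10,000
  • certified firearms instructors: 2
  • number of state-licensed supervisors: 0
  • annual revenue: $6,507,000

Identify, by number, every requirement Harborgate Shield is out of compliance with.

2, 5, 6, 9, 11

1. assault-and-battery coverage $1,075,000 ≥ $925,000 → met
2. condition 'uses patrol vehicles' holds; general liability coverage $1,650,000 < $1,725,000 → not met
3. agency license certificate present → met
4. guard registration renewal 84 days ago vs limit 90 → met
5. condition 'deploys armed guards' holds; client contract template absent → not met
6. state-licensed supervisors 0 < 4 → not met
7. incident-reporting audit 58 days ago vs limit 90 → met
8. background re-screening 707 days ago vs limit 730 → met
9. guards working without current registration 2 > 1 → not met
10. certified firearms instructors 2 ≥ 2 → met
11. employee dishonesty bond $10,000 < $15,000 → not met
12. use-of-force policy review 80 days ago vs limit 90 → met
Not met: 2, 5, 6, 9, 11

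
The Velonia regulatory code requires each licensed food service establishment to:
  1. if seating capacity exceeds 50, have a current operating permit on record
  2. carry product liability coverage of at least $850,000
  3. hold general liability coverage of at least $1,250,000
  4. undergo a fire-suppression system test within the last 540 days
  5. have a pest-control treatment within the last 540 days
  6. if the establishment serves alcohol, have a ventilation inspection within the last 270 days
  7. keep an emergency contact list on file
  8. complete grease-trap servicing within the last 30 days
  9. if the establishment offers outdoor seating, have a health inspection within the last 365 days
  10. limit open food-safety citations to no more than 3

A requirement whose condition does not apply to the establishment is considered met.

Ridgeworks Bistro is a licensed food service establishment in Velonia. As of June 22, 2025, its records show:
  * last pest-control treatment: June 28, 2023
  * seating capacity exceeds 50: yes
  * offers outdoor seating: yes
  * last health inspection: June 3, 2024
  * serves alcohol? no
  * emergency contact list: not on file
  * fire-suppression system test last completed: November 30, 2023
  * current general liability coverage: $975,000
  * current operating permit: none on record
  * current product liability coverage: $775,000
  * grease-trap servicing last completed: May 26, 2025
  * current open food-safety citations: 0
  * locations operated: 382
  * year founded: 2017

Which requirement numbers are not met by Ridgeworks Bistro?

1, 2, 3, 4, 5, 7, 9

1. condition 'seating capacity exceeds 50' holds; current operating permit absent → not met
2. product liability coverage $775,000 < $850,000 → not met
3. general liability coverage $975,000 < $1,250,000 → not met
4. fire-suppression system test 570 days ago vs limit 540 → not met
5. pest-control treatment 725 days ago vs limit 540 → not met
6. condition 'serves alcohol' does not hold → requirement n/a → met
7. emergency contact list absent → not met
8. grease-trap servicing 27 days ago vs limit 30 → met
9. condition 'offers outdoor seating' holds; health inspection 384 days ago vs limit 365 → not met
10. open food-safety citations 0 ≤ 3 → met
Not met: 1, 2, 3, 4, 5, 7, 9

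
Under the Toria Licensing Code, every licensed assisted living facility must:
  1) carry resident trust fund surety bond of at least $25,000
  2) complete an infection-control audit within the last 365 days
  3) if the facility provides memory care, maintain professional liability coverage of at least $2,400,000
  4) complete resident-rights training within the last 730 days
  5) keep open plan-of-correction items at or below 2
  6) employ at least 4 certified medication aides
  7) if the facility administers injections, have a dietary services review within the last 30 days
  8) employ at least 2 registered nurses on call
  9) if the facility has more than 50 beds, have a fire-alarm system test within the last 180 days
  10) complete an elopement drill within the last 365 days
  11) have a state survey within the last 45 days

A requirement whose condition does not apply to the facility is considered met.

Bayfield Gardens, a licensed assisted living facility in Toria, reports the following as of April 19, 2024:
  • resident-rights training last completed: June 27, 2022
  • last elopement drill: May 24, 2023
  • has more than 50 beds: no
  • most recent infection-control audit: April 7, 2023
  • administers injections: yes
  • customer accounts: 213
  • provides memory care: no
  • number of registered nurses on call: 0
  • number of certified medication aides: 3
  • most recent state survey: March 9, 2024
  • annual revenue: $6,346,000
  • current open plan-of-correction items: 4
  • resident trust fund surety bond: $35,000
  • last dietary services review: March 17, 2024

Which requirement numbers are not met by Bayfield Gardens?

2, 5, 6, 7, 8

1. resident trust fund surety bond $35,000 ≥ $25,000 → met
2. infection-control audit 378 days ago vs limit 365 → not met
3. condition 'provides memory care' does not hold → requirement n/a → met
4. resident-rights training 662 days ago vs limit 730 → met
5. open plan-of-correction items 4 > 2 → not met
6. certified medication aides 3 < 4 → not met
7. condition 'administers injections' holds; dietary services review 33 days ago vs limit 30 → not met
8. registered nurses on call 0 < 2 → not met
9. condition 'has more than 50 beds' does not hold → requirement n/a → met
10. elopement drill 331 days ago vs limit 365 → met
11. state survey 41 days ago vs limit 45 → met
Not met: 2, 5, 6, 7, 8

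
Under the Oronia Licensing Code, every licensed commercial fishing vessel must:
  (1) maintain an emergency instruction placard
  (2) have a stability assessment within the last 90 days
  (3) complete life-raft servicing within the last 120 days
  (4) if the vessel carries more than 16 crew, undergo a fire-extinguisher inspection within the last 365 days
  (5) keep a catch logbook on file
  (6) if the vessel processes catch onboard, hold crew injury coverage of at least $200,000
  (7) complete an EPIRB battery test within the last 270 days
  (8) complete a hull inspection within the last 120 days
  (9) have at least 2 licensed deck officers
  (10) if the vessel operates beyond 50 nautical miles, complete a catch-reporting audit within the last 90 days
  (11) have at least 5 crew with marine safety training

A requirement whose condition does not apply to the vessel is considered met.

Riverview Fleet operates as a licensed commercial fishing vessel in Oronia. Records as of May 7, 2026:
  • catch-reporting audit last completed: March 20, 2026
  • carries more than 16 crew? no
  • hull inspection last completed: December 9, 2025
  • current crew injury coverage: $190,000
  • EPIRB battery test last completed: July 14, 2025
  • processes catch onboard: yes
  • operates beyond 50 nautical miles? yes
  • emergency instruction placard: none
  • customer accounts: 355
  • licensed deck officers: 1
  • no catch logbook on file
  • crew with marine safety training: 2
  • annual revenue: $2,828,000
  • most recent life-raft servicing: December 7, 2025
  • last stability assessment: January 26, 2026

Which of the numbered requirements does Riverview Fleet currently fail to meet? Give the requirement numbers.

1. emergency instruction placard absent → not met
2. stability assessment 101 days ago vs limit 90 → not met
3. life-raft servicing 151 days ago vs limit 120 → not met
4. condition 'carries more than 16 crew' does not hold → requirement n/a → met
5. catch logbook absent → not met
6. condition 'processes catch onboard' holds; crew injury coverage $190,000 < $200,000 → not met
7. EPIRB battery test 297 days ago vs limit 270 → not met
8. hull inspection 149 days ago vs limit 120 → not met
9. licensed deck officers 1 < 2 → not met
10. condition 'operates beyond 50 nautical miles' holds; catch-reporting audit 48 days ago vs limit 90 → met
11. crew with marine safety training 2 < 5 → not met
Not met: 1, 2, 3, 5, 6, 7, 8, 9, 11

1, 2, 3, 5, 6, 7, 8, 9, 11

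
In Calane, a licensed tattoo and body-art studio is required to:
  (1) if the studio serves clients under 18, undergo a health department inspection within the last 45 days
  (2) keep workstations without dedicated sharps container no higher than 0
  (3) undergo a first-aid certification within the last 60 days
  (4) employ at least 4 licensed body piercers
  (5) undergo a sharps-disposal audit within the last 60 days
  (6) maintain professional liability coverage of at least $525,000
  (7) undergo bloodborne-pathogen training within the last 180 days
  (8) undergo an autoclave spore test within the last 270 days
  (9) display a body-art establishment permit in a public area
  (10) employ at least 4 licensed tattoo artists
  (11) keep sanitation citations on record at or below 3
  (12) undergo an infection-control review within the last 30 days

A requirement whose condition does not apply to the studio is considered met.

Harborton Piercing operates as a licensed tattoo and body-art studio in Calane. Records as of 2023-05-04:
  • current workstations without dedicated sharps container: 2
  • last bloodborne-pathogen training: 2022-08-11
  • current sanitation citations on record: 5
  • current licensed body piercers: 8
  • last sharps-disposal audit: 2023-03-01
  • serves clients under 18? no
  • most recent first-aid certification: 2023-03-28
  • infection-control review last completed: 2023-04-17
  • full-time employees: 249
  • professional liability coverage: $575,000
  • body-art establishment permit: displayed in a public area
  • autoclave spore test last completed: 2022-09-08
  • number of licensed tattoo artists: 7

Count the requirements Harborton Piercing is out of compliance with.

1. condition 'serves clients under 18' does not hold → requirement n/a → met
2. workstations without dedicated sharps container 2 > 0 → not met
3. first-aid certification 37 days ago vs limit 60 → met
4. licensed body piercers 8 ≥ 4 → met
5. sharps-disposal audit 64 days ago vs limit 60 → not met
6. professional liability coverage $575,000 ≥ $525,000 → met
7. bloodborne-pathogen training 266 days ago vs limit 180 → not met
8. autoclave spore test 238 days ago vs limit 270 → met
9. body-art establishment permit present → met
10. licensed tattoo artists 7 ≥ 4 → met
11. sanitation citations on record 5 > 3 → not met
12. infection-control review 17 days ago vs limit 30 → met
Not met: 4 of 12

4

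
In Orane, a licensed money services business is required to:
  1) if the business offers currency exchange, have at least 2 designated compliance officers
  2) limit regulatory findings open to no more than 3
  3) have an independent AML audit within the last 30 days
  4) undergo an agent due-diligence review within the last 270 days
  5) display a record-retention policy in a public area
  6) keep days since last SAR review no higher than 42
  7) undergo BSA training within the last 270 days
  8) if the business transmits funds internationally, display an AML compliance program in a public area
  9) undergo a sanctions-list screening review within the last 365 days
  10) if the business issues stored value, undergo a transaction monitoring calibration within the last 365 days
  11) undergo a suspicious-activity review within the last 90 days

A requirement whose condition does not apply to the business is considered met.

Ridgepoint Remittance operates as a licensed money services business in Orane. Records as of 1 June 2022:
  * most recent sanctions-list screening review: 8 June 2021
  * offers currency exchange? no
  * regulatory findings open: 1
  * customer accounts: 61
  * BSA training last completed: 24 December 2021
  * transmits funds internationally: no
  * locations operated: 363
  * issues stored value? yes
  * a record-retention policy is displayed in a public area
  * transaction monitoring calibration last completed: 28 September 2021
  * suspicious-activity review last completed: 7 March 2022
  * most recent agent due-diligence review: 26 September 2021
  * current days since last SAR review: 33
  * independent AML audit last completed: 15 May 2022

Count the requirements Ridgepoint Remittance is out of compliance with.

0

1. condition 'offers currency exchange' does not hold → requirement n/a → met
2. regulatory findings open 1 ≤ 3 → met
3. independent AML audit 17 days ago vs limit 30 → met
4. agent due-diligence review 248 days ago vs limit 270 → met
5. record-retention policy present → met
6. days since last SAR review 33 ≤ 42 → met
7. BSA training 159 days ago vs limit 270 → met
8. condition 'transmits funds internationally' does not hold → requirement n/a → met
9. sanctions-list screening review 358 days ago vs limit 365 → met
10. condition 'issues stored value' holds; transaction monitoring calibration 246 days ago vs limit 365 → met
11. suspicious-activity review 86 days ago vs limit 90 → met
Not met: 0 of 11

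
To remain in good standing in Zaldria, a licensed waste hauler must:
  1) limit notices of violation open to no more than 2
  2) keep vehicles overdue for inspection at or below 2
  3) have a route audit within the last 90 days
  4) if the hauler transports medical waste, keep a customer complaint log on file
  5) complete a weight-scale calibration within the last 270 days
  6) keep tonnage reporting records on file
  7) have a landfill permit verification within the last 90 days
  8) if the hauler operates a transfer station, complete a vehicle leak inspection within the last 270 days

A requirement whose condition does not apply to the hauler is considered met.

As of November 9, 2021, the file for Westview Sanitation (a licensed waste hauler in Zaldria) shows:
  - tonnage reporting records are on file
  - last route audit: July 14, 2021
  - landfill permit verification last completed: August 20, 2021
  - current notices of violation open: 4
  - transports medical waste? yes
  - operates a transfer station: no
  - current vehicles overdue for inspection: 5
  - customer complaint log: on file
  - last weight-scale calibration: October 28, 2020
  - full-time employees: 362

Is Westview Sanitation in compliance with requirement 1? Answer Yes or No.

1. notices of violation open 4 > 2 → not met

No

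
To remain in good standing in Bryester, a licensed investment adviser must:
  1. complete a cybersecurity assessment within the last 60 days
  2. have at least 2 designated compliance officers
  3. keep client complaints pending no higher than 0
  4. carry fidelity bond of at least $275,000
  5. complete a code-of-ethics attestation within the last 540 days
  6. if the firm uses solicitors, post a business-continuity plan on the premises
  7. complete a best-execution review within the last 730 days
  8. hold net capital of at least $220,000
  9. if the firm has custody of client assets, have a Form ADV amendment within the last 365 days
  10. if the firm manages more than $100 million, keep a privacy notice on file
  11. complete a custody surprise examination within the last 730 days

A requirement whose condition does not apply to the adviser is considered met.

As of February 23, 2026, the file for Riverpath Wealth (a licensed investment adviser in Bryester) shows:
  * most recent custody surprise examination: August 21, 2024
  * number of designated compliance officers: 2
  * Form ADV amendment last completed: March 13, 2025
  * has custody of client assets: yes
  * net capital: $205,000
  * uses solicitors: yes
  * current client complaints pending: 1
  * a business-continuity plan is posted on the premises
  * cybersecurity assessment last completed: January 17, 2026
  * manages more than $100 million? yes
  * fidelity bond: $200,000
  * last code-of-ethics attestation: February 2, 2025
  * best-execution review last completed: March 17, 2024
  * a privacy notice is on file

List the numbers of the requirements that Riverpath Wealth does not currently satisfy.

1. cybersecurity assessment 37 days ago vs limit 60 → met
2. designated compliance officers 2 ≥ 2 → met
3. client complaints pending 1 > 0 → not met
4. fidelity bond $200,000 < $275,000 → not met
5. code-of-ethics attestation 386 days ago vs limit 540 → met
6. condition 'uses solicitors' holds; business-continuity plan present → met
7. best-execution review 708 days ago vs limit 730 → met
8. net capital $205,000 < $220,000 → not met
9. condition 'has custody of client assets' holds; Form ADV amendment 347 days ago vs limit 365 → met
10. condition 'manages more than $100 million' holds; privacy notice present → met
11. custody surprise examination 551 days ago vs limit 730 → met
Not met: 3, 4, 8

3, 4, 8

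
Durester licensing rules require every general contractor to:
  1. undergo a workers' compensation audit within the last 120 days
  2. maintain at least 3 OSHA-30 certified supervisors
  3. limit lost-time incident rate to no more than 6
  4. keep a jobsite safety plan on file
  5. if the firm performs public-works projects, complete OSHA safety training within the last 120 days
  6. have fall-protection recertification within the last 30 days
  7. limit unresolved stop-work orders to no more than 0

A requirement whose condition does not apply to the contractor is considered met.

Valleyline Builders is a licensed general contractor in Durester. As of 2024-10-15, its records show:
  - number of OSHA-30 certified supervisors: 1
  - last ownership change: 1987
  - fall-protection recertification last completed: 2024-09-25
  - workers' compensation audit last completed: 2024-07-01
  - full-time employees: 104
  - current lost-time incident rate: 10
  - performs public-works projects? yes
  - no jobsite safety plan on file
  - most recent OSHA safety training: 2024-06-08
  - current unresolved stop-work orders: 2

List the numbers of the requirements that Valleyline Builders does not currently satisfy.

2, 3, 4, 5, 7

1. workers' compensation audit 106 days ago vs limit 120 → met
2. OSHA-30 certified supervisors 1 < 3 → not met
3. lost-time incident rate 10 > 6 → not met
4. jobsite safety plan absent → not met
5. condition 'performs public-works projects' holds; OSHA safety training 129 days ago vs limit 120 → not met
6. fall-protection recertification 20 days ago vs limit 30 → met
7. unresolved stop-work orders 2 > 0 → not met
Not met: 2, 3, 4, 5, 7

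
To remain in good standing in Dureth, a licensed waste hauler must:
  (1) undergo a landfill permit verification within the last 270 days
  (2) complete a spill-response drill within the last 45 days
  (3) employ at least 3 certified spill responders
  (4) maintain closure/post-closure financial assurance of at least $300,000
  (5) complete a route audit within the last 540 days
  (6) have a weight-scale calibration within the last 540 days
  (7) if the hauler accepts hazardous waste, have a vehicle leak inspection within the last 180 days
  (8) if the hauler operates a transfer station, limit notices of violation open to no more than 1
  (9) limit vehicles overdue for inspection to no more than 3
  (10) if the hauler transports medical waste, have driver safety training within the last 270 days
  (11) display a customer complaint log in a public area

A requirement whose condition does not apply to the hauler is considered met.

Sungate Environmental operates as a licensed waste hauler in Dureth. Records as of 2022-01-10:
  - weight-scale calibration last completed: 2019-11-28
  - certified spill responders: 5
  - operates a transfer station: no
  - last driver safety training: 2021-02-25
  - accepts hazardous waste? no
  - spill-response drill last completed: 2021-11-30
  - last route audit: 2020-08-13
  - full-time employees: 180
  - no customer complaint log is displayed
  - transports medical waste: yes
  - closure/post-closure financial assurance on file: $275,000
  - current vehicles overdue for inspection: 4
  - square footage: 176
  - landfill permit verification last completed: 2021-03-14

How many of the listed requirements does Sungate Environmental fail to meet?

1. landfill permit verification 302 days ago vs limit 270 → not met
2. spill-response drill 41 days ago vs limit 45 → met
3. certified spill responders 5 ≥ 3 → met
4. closure/post-closure financial assurance $275,000 < $300,000 → not met
5. route audit 515 days ago vs limit 540 → met
6. weight-scale calibration 774 days ago vs limit 540 → not met
7. condition 'accepts hazardous waste' does not hold → requirement n/a → met
8. condition 'operates a transfer station' does not hold → requirement n/a → met
9. vehicles overdue for inspection 4 > 3 → not met
10. condition 'transports medical waste' holds; driver safety training 319 days ago vs limit 270 → not met
11. customer complaint log absent → not met
Not met: 6 of 11

6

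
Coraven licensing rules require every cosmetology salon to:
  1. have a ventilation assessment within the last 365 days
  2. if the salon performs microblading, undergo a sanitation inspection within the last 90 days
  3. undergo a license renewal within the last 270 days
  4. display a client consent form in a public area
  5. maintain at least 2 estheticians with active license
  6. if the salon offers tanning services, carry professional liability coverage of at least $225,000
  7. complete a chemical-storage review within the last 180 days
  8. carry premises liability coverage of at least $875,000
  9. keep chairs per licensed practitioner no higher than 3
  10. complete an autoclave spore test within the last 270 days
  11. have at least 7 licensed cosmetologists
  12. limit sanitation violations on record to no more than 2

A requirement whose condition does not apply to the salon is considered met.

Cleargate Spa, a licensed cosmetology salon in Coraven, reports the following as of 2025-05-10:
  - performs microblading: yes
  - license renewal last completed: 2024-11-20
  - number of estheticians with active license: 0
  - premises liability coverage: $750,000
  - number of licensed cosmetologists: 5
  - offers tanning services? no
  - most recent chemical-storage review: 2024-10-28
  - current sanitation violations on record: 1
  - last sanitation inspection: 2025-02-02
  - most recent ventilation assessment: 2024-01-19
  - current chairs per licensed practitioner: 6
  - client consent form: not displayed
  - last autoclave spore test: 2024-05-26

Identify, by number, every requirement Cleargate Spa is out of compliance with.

1. ventilation assessment 477 days ago vs limit 365 → not met
2. condition 'performs microblading' holds; sanitation inspection 97 days ago vs limit 90 → not met
3. license renewal 171 days ago vs limit 270 → met
4. client consent form absent → not met
5. estheticians with active license 0 < 2 → not met
6. condition 'offers tanning services' does not hold → requirement n/a → met
7. chemical-storage review 194 days ago vs limit 180 → not met
8. premises liability coverage $750,000 < $875,000 → not met
9. chairs per licensed practitioner 6 > 3 → not met
10. autoclave spore test 349 days ago vs limit 270 → not met
11. licensed cosmetologists 5 < 7 → not met
12. sanitation violations on record 1 ≤ 2 → met
Not met: 1, 2, 4, 5, 7, 8, 9, 10, 11

1, 2, 4, 5, 7, 8, 9, 10, 11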